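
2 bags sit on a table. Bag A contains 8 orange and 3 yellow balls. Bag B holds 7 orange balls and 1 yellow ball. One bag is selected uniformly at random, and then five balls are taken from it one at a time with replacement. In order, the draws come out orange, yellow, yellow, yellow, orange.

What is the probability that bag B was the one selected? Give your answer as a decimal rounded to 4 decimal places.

0.1223

For each hypothesis, P(data | H) works out to: P(data | bag A) = (8/11)(3/11)(3/11)(3/11)(8/11) = 0.01073; P(data | bag B) = (7/8)(1/8)(1/8)(1/8)(7/8) = 0.0014954.
Multiplying each by its prior: 1/2 · 0.01073 = 0.0053648, 1/2 · 0.0014954 = 0.00074768; with total 0.0061124.
Therefore the posterior P(bag B | data) = (0.00074768) / (0.0061124) = 0.12232.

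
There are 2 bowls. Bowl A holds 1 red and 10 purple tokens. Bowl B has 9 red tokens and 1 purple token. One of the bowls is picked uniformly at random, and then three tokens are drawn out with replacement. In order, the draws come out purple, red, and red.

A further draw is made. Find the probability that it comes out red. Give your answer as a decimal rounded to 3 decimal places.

Under each hypothesis, the probability of the observed sequence is: P(data | bowl A) = (10/11)(1/11)(1/11) = 0.0075131; P(data | bowl B) = (1/10)(9/10)(9/10) = 0.081.
Weighting by the prior gives 1/2 · 0.0075131 = 0.0037566, 1/2 · 0.081 = 0.0405; with total 0.044257.
Normalising, the posterior is P(bowl A | data) = 0.084882, P(bowl B | data) = 0.91512.
Averaging over the posterior, P(red next | data) = (1/11)(0.084882) + (9/10)(0.91512) = 0.83132.

0.831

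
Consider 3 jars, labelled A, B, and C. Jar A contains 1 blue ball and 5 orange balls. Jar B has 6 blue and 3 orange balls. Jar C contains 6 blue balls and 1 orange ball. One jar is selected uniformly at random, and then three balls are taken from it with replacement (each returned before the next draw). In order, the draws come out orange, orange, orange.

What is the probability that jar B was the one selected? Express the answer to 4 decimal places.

0.0599

The likelihood of the observed sequence under each hypothesis: P(data | jar A) = (5/6)(5/6)(5/6) = 0.5787; P(data | jar B) = (3/9)(3/9)(3/9) = 0.037037; P(data | jar C) = (1/7)(1/7)(1/7) = 0.0029155.
Multiplying each by its prior: 1/3 · 0.5787 = 0.1929, 1/3 · 0.037037 = 0.012346, 1/3 · 0.0029155 = 0.00097182; summing to 0.20622.
By Bayes' rule, P(jar B | data) = (0.012346) / (0.20622) = 0.059867.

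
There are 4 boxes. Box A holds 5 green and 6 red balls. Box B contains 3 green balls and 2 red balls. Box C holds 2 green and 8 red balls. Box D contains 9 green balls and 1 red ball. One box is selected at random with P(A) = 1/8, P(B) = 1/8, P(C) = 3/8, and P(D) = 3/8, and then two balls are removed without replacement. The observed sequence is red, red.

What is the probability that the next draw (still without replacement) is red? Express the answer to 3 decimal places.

0.679

For each hypothesis, P(data | H) works out to: P(data | box A) = (6/11)(5/10) = 0.27273; P(data | box B) = (2/5)(1/4) = 0.1; P(data | box C) = (8/10)(7/9) = 0.62222; P(data | box D) = (1/10)(0/9) = 0.
Multiplying each by its prior: 1/8 · 0.27273 = 0.034091, 1/8 · 0.1 = 0.0125, 3/8 · 0.62222 = 0.23333, 3/8 · 0 = 0; these sum to 0.27992.
Dividing through by the total gives posterior P(box A | data) = 0.12179, P(box B | data) = 0.044655, P(box C | data) = 0.83356, P(box D | data) = 0.
So P(red next | data) = Σ P(red next | H) P(H | data) = (4/9)(0.12179) + (0)(0.044655) + (3/4)(0.83356) = 0.6793.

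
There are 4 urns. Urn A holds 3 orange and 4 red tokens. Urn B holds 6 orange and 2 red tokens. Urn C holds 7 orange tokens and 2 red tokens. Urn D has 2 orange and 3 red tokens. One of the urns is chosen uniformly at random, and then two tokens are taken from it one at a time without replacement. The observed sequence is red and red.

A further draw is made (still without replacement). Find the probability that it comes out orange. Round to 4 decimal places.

Compute the likelihood of the observed sequence for each case: P(data | urn A) = (4/7)(3/6) = 0.28571; P(data | urn B) = (2/8)(1/7) = 0.035714; P(data | urn C) = (2/9)(1/8) = 0.027778; P(data | urn D) = (3/5)(2/4) = 0.3.
The prior-weighted likelihoods are 1/4 · 0.28571 = 0.071429, 1/4 · 0.035714 = 0.0089286, 1/4 · 0.027778 = 0.0069444, 1/4 · 0.3 = 0.075; with total 0.1623.
The posterior is then P(urn A | data) = 0.4401, P(urn B | data) = 0.055012, P(urn C | data) = 0.042787, P(urn D | data) = 0.4621.
The predictive probability is P(orange next | data) = (3/5)(0.4401) + (1)(0.055012) + (1)(0.042787) + (2/3)(0.4621) = 0.66993.

0.6699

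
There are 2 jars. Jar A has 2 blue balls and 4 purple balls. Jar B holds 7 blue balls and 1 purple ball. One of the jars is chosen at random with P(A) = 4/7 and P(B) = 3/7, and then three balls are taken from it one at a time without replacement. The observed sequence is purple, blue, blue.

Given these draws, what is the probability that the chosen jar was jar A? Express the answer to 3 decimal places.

0.416

Compute the likelihood of the observed sequence for each case: P(data | jar A) = (4/6)(2/5)(1/4) = 1/15; P(data | jar B) = (1/8)(7/7)(6/6) = 1/8.
Weighting by the prior gives 4/7 · 1/15 = 4/105, 3/7 · 1/8 = 3/56; with total 11/120.
Therefore the posterior P(jar A | data) = (4/105) / (11/120) = 32/77.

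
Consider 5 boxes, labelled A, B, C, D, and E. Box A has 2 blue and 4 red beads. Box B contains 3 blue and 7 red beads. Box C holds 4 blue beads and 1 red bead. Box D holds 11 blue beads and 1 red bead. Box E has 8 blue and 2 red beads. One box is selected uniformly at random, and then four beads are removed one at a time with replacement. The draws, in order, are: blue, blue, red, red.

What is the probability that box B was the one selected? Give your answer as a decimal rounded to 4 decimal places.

0.2930

The likelihood of the observed sequence under each hypothesis: P(data | box A) = (2/6)(2/6)(4/6)(4/6) = 0.049383; P(data | box B) = (3/10)(3/10)(7/10)(7/10) = 0.0441; P(data | box C) = (4/5)(4/5)(1/5)(1/5) = 0.0256; P(data | box D) = (11/12)(11/12)(1/12)(1/12) = 0.0058353; P(data | box E) = (8/10)(8/10)(2/10)(2/10) = 0.0256.
The prior-weighted likelihoods are 1/5 · 0.049383 = 0.0098765, 1/5 · 0.0441 = 0.00882, 1/5 · 0.0256 = 0.00512, 1/5 · 0.0058353 = 0.0011671, 1/5 · 0.0256 = 0.00512; these sum to 0.030104.
Hence P(box B | data) = (0.00882) / (0.030104) = 0.29299.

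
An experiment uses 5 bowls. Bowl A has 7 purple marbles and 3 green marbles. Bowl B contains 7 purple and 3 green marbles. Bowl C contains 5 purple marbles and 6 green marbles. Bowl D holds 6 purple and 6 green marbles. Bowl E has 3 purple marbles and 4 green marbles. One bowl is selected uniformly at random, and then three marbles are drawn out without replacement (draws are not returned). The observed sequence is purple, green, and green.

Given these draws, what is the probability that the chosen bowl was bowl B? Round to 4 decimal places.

The likelihood of the observed sequence under each hypothesis: P(data | bowl A) = (7/10)(3/9)(2/8) = 0.058333; P(data | bowl B) = (7/10)(3/9)(2/8) = 0.058333; P(data | bowl C) = (5/11)(6/10)(5/9) = 0.15152; P(data | bowl D) = (6/12)(6/11)(5/10) = 0.13636; P(data | bowl E) = (3/7)(4/6)(3/5) = 0.17143.
The prior-weighted likelihoods are 1/5 · 0.058333 = 0.011667, 1/5 · 0.058333 = 0.011667, 1/5 · 0.15152 = 0.030303, 1/5 · 0.13636 = 0.027273, 1/5 · 0.17143 = 0.034286; these sum to 0.11519.
Hence P(bowl B | data) = (0.011667) / (0.11519) = 0.10128.

0.1013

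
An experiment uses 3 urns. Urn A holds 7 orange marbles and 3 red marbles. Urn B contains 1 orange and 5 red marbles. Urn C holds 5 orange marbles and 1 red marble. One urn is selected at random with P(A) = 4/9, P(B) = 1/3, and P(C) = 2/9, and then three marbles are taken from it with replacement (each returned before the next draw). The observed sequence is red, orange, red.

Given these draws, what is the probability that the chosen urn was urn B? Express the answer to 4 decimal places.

Compute the likelihood of the observed sequence for each case: P(data | urn A) = (3/10)(7/10)(3/10) = 0.063; P(data | urn B) = (5/6)(1/6)(5/6) = 0.11574; P(data | urn C) = (1/6)(5/6)(1/6) = 0.023148.
Weighting by the prior gives 4/9 · 0.063 = 0.028, 1/3 · 0.11574 = 0.03858, 2/9 · 0.023148 = 0.005144; summing to 0.071724.
By Bayes' rule, P(urn B | data) = (0.03858) / (0.071724) = 0.5379.

0.5379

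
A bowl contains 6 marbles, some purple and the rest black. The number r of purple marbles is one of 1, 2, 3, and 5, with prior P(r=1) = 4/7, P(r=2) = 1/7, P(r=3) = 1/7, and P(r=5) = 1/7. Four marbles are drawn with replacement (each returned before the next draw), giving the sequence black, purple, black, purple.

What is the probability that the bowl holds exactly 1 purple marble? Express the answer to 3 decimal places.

0.370

Under each hypothesis, the probability of the observed sequence is: P(data | r = 1) = (5/6)(1/6)(5/6)(1/6) = 0.01929; P(data | r = 2) = (4/6)(2/6)(4/6)(2/6) = 0.049383; P(data | r = 3) = (3/6)(3/6)(3/6)(3/6) = 0.0625; P(data | r = 5) = (1/6)(5/6)(1/6)(5/6) = 0.01929.
The prior-weighted likelihoods are 4/7 · 0.01929 = 0.011023, 1/7 · 0.049383 = 0.0070547, 1/7 · 0.0625 = 0.0089286, 1/7 · 0.01929 = 0.0027557; with total 0.029762.
So P(r = 1 | data) = (0.011023) / (0.029762) = 0.37037.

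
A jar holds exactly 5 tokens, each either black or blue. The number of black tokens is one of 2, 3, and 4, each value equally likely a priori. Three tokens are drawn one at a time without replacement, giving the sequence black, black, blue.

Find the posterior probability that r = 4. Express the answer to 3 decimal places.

Compute the likelihood of the observed sequence for each case: P(data | r = 2) = (2/5)(1/4)(3/3) = 1/10; P(data | r = 3) = (3/5)(2/4)(2/3) = 1/5; P(data | r = 4) = (4/5)(3/4)(1/3) = 1/5.
Multiplying each by its prior: 1/3 · 1/10 = 1/30, 1/3 · 1/5 = 1/15, 1/3 · 1/5 = 1/15; these sum to 1/6.
Hence P(r = 4 | data) = (1/15) / (1/6) = 2/5.

0.400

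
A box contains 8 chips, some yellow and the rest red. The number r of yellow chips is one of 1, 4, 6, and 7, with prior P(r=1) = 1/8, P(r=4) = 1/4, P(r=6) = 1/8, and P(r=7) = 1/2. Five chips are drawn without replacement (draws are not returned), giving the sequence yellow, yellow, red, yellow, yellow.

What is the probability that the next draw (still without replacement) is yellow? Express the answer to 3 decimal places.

0.899

Under each hypothesis, the probability of the observed sequence is: P(data | r = 1) = (1/8)(0/7) = 0; P(data | r = 4) = (4/8)(3/7)(4/6)(2/5)(1/4) = 0.014286; P(data | r = 6) = (6/8)(5/7)(2/6)(4/5)(3/4) = 0.10714; P(data | r = 7) = (7/8)(6/7)(1/6)(5/5)(4/4) = 0.125.
Weighting by the prior gives 1/8 · 0 = 0, 1/4 · 0.014286 = 0.0035714, 1/8 · 0.10714 = 0.013393, 1/2 · 0.125 = 0.0625; these sum to 0.079464.
Normalising, the posterior is P(r = 1 | data) = 0, P(r = 4 | data) = 0.044944, P(r = 6 | data) = 0.16854, P(r = 7 | data) = 0.78652.
So P(yellow next | data) = Σ P(yellow next | H) P(H | data) = (0)(0.044944) + (2/3)(0.16854) + (1)(0.78652) = 0.89888.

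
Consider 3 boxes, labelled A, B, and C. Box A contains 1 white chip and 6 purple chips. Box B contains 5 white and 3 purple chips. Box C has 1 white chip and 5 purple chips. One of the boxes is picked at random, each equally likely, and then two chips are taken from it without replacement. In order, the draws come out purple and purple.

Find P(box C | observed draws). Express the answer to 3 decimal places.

0.448

Compute the likelihood of the observed sequence for each case: P(data | box A) = (6/7)(5/6) = 5/7; P(data | box B) = (3/8)(2/7) = 3/28; P(data | box C) = (5/6)(4/5) = 2/3.
Weighting by the prior gives 1/3 · 5/7 = 5/21, 1/3 · 3/28 = 1/28, 1/3 · 2/3 = 2/9; these sum to 125/252.
By Bayes' rule, P(box C | data) = (2/9) / (125/252) = 56/125.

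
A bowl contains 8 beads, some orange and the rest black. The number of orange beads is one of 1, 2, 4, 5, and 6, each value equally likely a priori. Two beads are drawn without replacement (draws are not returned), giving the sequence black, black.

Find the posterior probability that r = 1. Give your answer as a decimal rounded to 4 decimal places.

0.4565

The likelihood of the observed sequence under each hypothesis: P(data | r = 1) = (7/8)(6/7) = 3/4; P(data | r = 2) = (6/8)(5/7) = 15/28; P(data | r = 4) = (4/8)(3/7) = 3/14; P(data | r = 5) = (3/8)(2/7) = 3/28; P(data | r = 6) = (2/8)(1/7) = 1/28.
Multiplying each by its prior: 1/5 · 3/4 = 3/20, 1/5 · 15/28 = 3/28, 1/5 · 3/14 = 3/70, 1/5 · 3/28 = 3/140, 1/5 · 1/28 = 1/140; with total 23/70.
Hence P(r = 1 | data) = (3/20) / (23/70) = 21/46.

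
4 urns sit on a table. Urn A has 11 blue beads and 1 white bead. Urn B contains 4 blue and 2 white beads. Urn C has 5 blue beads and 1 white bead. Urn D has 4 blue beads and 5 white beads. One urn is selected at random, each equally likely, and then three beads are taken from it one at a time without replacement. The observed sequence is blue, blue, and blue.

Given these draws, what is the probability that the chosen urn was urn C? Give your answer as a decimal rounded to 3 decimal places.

The likelihood of the observed sequence under each hypothesis: P(data | urn A) = (11/12)(10/11)(9/10) = 0.75; P(data | urn B) = (4/6)(3/5)(2/4) = 0.2; P(data | urn C) = (5/6)(4/5)(3/4) = 0.5; P(data | urn D) = (4/9)(3/8)(2/7) = 0.047619.
Weighting by the prior gives 1/4 · 0.75 = 0.1875, 1/4 · 0.2 = 0.05, 1/4 · 0.5 = 0.125, 1/4 · 0.047619 = 0.011905; summing to 0.3744.
Therefore the posterior P(urn C | data) = (0.125) / (0.3744) = 0.33386.

0.334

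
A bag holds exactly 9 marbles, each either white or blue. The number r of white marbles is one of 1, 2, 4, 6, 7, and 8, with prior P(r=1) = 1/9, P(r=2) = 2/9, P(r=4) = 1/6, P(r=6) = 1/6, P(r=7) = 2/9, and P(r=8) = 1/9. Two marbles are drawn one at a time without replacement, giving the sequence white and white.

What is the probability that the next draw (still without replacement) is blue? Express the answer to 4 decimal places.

0.3292

Compute the likelihood of the observed sequence for each case: P(data | r = 1) = (1/9)(0/8) = 0; P(data | r = 2) = (2/9)(1/8) = 1/36; P(data | r = 4) = (4/9)(3/8) = 1/6; P(data | r = 6) = (6/9)(5/8) = 5/12; P(data | r = 7) = (7/9)(6/8) = 7/12; P(data | r = 8) = (8/9)(7/8) = 7/9.
The prior-weighted likelihoods are 1/9 · 0 = 0, 2/9 · 1/36 = 1/162, 1/6 · 1/6 = 1/36, 1/6 · 5/12 = 5/72, 2/9 · 7/12 = 7/54, 1/9 · 7/9 = 7/81; summing to 23/72.
Dividing through by the total gives posterior P(r = 1 | data) = 0, P(r = 2 | data) = 4/207, P(r = 4 | data) = 2/23, P(r = 6 | data) = 5/23, P(r = 7 | data) = 28/69, P(r = 8 | data) = 56/207.
So P(blue next | data) = Σ P(blue next | H) P(H | data) = (1)(4/207) + (5/7)(2/23) + (3/7)(5/23) + (2/7)(28/69) + (1/7)(56/207) = 53/161.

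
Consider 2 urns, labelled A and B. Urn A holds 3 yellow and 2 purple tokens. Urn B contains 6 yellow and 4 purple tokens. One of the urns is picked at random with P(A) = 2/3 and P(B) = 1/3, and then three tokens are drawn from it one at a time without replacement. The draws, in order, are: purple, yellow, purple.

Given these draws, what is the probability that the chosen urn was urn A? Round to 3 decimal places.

For each hypothesis, P(data | H) works out to: P(data | urn A) = (2/5)(3/4)(1/3) = 1/10; P(data | urn B) = (4/10)(6/9)(3/8) = 1/10.
The prior-weighted likelihoods are 2/3 · 1/10 = 1/15, 1/3 · 1/10 = 1/30; summing to 1/10.
Therefore the posterior P(urn A | data) = (1/15) / (1/10) = 2/3.

0.667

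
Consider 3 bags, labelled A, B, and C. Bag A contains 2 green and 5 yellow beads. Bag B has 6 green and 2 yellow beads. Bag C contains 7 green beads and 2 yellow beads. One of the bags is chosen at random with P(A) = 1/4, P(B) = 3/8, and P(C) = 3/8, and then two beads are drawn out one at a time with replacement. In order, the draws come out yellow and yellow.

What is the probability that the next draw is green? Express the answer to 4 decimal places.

0.4037

For each hypothesis, P(data | H) works out to: P(data | bag A) = (5/7)(5/7) = 0.5102; P(data | bag B) = (2/8)(2/8) = 0.0625; P(data | bag C) = (2/9)(2/9) = 0.049383.
Multiplying each by its prior: 1/4 · 0.5102 = 0.12755, 3/8 · 0.0625 = 0.023438, 3/8 · 0.049383 = 0.018519; summing to 0.16951.
The posterior is then P(bag A | data) = 0.75248, P(bag B | data) = 0.13827, P(bag C | data) = 0.10925.
Averaging over the posterior, P(green next | data) = (2/7)(0.75248) + (3/4)(0.13827) + (7/9)(0.10925) = 0.40367.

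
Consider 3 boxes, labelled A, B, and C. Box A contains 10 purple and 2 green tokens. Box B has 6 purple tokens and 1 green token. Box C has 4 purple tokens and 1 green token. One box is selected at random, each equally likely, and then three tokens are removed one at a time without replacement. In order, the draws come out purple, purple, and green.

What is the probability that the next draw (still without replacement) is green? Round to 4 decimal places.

0.0316

Under each hypothesis, the probability of the observed sequence is: P(data | box A) = (10/12)(9/11)(2/10) = 3/22; P(data | box B) = (6/7)(5/6)(1/5) = 1/7; P(data | box C) = (4/5)(3/4)(1/3) = 1/5.
Multiplying each by its prior: 1/3 · 3/22 = 1/22, 1/3 · 1/7 = 1/21, 1/3 · 1/5 = 1/15; these sum to 123/770.
Normalising, the posterior is P(box A | data) = 0.28455, P(box B | data) = 0.2981, P(box C | data) = 0.41734.
Averaging over the posterior, P(green next | data) = (1/9)(0.28455) + (0)(0.2981) + (0)(0.41734) = 0.031617.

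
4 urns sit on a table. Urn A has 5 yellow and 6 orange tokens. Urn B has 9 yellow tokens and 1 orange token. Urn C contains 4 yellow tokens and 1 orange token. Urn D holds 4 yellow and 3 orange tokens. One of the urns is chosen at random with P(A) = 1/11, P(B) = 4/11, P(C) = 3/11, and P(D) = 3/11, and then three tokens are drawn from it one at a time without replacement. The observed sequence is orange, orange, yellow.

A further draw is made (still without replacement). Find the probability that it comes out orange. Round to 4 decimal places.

Compute the likelihood of the observed sequence for each case: P(data | urn A) = (6/11)(5/10)(5/9) = 0.15152; P(data | urn B) = (1/10)(0/9) = 0; P(data | urn C) = (1/5)(0/4) = 0; P(data | urn D) = (3/7)(2/6)(4/5) = 0.11429.
Multiplying each by its prior: 1/11 · 0.15152 = 0.013774, 4/11 · 0 = 0, 3/11 · 0 = 0, 3/11 · 0.11429 = 0.031169; with total 0.044943.
Normalising, the posterior is P(urn A | data) = 0.30648, P(urn B | data) = 0, P(urn C | data) = 0, P(urn D | data) = 0.69352.
The predictive probability is P(orange next | data) = (1/2)(0.30648) + (1/4)(0.69352) = 0.32662.

0.3266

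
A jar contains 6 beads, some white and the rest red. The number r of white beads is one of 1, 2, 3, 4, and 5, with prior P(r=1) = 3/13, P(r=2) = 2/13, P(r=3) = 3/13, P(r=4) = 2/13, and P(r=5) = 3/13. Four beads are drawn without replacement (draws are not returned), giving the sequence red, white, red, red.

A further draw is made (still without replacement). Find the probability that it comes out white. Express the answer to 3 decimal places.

0.309

The likelihood of the observed sequence under each hypothesis: P(data | r = 1) = (5/6)(1/5)(4/4)(3/3) = 1/6; P(data | r = 2) = (4/6)(2/5)(3/4)(2/3) = 2/15; P(data | r = 3) = (3/6)(3/5)(2/4)(1/3) = 1/20; P(data | r = 4) = (2/6)(4/5)(1/4)(0/3) = 0; P(data | r = 5) = (1/6)(5/5)(0/4) = 0.
Weighting by the prior gives 3/13 · 1/6 = 1/26, 2/13 · 2/15 = 4/195, 3/13 · 1/20 = 3/260, 2/13 · 0 = 0, 3/13 · 0 = 0; these sum to 11/156.
Normalising, the posterior is P(r = 1 | data) = 6/11, P(r = 2 | data) = 16/55, P(r = 3 | data) = 9/55, P(r = 4 | data) = 0, P(r = 5 | data) = 0.
Averaging over the posterior, P(white next | data) = (0)(6/11) + (1/2)(16/55) + (1)(9/55) = 17/55.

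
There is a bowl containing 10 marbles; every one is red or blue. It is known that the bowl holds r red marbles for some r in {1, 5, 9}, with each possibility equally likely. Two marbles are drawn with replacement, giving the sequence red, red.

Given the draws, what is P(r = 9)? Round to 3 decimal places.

Under each hypothesis, the probability of the observed sequence is: P(data | r = 1) = (1/10)(1/10) = 1/100; P(data | r = 5) = (5/10)(5/10) = 1/4; P(data | r = 9) = (9/10)(9/10) = 81/100.
Weighting by the prior gives 1/3 · 1/100 = 1/300, 1/3 · 1/4 = 1/12, 1/3 · 81/100 = 27/100; summing to 107/300.
So P(r = 9 | data) = (27/100) / (107/300) = 81/107.

0.757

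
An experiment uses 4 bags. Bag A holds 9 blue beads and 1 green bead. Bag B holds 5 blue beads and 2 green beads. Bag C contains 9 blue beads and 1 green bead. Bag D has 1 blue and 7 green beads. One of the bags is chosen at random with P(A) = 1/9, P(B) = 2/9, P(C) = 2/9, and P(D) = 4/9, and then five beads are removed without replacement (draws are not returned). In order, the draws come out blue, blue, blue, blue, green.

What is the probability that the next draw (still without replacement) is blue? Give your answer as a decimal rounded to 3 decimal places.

For each hypothesis, P(data | H) works out to: P(data | bag A) = (9/10)(8/9)(7/8)(6/7)(1/6) = 0.1; P(data | bag B) = (5/7)(4/6)(3/5)(2/4)(2/3) = 0.095238; P(data | bag C) = (9/10)(8/9)(7/8)(6/7)(1/6) = 0.1; P(data | bag D) = (1/8)(0/7) = 0.
Multiplying each by its prior: 1/9 · 0.1 = 0.011111, 2/9 · 0.095238 = 0.021164, 2/9 · 0.1 = 0.022222, 4/9 · 0 = 0; summing to 0.054497.
Normalising, the posterior is P(bag A | data) = 0.20388, P(bag B | data) = 0.38835, P(bag C | data) = 0.40777, P(bag D | data) = 0.
So P(blue next | data) = Σ P(blue next | H) P(H | data) = (1)(0.20388) + (1/2)(0.38835) + (1)(0.40777) = 0.80583.

0.806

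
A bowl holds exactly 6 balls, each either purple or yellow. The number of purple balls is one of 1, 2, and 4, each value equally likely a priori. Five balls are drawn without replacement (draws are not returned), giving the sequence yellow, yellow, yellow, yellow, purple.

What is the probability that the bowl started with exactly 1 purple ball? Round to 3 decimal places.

0.714

The likelihood of the observed sequence under each hypothesis: P(data | r = 1) = (5/6)(4/5)(3/4)(2/3)(1/2) = 1/6; P(data | r = 2) = (4/6)(3/5)(2/4)(1/3)(2/2) = 1/15; P(data | r = 4) = (2/6)(1/5)(0/4) = 0.
The prior-weighted likelihoods are 1/3 · 1/6 = 1/18, 1/3 · 1/15 = 1/45, 1/3 · 0 = 0; summing to 7/90.
So P(r = 1 | data) = (1/18) / (7/90) = 5/7.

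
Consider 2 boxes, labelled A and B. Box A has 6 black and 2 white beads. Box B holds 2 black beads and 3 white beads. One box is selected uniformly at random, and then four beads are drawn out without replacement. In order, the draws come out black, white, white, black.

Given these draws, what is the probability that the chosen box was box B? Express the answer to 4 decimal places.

0.7368

For each hypothesis, P(data | H) works out to: P(data | box A) = (6/8)(2/7)(1/6)(5/5) = 1/28; P(data | box B) = (2/5)(3/4)(2/3)(1/2) = 1/10.
The prior-weighted likelihoods are 1/2 · 1/28 = 1/56, 1/2 · 1/10 = 1/20; summing to 19/280.
So P(box B | data) = (1/20) / (19/280) = 14/19.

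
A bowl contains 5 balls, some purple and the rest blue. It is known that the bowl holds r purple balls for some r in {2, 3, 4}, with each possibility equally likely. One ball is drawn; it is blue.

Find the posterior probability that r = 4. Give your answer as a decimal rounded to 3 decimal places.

0.167

Under each hypothesis, the probability of this draw is: P(data | r = 2) = (3/5) = 3/5; P(data | r = 3) = (2/5) = 2/5; P(data | r = 4) = (1/5) = 1/5.
Multiplying each by its prior: 1/3 · 3/5 = 1/5, 1/3 · 2/5 = 2/15, 1/3 · 1/5 = 1/15; summing to 2/5.
So P(r = 4 | data) = (1/15) / (2/5) = 1/6.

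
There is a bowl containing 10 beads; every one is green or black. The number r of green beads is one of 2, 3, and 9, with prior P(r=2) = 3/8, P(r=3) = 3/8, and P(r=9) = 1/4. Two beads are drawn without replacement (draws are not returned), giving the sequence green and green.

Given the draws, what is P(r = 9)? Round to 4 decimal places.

Compute the likelihood of the observed sequence for each case: P(data | r = 2) = (2/10)(1/9) = 1/45; P(data | r = 3) = (3/10)(2/9) = 1/15; P(data | r = 9) = (9/10)(8/9) = 4/5.
The prior-weighted likelihoods are 3/8 · 1/45 = 1/120, 3/8 · 1/15 = 1/40, 1/4 · 4/5 = 1/5; these sum to 7/30.
Hence P(r = 9 | data) = (1/5) / (7/30) = 6/7.

0.8571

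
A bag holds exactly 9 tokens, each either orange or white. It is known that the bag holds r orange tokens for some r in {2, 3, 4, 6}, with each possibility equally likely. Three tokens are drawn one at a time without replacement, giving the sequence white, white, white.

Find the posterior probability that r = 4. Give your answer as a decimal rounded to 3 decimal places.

0.152

The likelihood of the observed sequence under each hypothesis: P(data | r = 2) = (7/9)(6/8)(5/7) = 5/12; P(data | r = 3) = (6/9)(5/8)(4/7) = 5/21; P(data | r = 4) = (5/9)(4/8)(3/7) = 5/42; P(data | r = 6) = (3/9)(2/8)(1/7) = 1/84.
The prior-weighted likelihoods are 1/4 · 5/12 = 5/48, 1/4 · 5/21 = 5/84, 1/4 · 5/42 = 5/168, 1/4 · 1/84 = 1/336; these sum to 11/56.
By Bayes' rule, P(r = 4 | data) = (5/168) / (11/56) = 5/33.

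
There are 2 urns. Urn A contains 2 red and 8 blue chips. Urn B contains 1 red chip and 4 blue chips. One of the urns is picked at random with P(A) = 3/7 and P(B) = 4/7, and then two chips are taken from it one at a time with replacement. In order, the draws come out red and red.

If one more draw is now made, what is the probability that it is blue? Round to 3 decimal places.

Compute the likelihood of the observed sequence for each case: P(data | urn A) = (2/10)(2/10) = 1/25; P(data | urn B) = (1/5)(1/5) = 1/25.
Multiplying each by its prior: 3/7 · 1/25 = 3/175, 4/7 · 1/25 = 4/175; these sum to 1/25.
Dividing through by the total gives posterior P(urn A | data) = 3/7, P(urn B | data) = 4/7.
Averaging over the posterior, P(blue next | data) = (4/5)(3/7) + (4/5)(4/7) = 4/5.

0.800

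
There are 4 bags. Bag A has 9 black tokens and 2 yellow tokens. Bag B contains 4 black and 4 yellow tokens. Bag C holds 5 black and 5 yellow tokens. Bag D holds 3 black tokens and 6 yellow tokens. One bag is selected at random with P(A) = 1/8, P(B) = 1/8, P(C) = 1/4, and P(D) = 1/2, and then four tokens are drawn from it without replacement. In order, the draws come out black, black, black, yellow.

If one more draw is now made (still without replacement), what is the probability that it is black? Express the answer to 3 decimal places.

0.464

For each hypothesis, P(data | H) works out to: P(data | bag A) = (9/11)(8/10)(7/9)(2/8) = 0.12727; P(data | bag B) = (4/8)(3/7)(2/6)(4/5) = 0.057143; P(data | bag C) = (5/10)(4/9)(3/8)(5/7) = 0.059524; P(data | bag D) = (3/9)(2/8)(1/7)(6/6) = 0.011905.
Multiplying each by its prior: 1/8 · 0.12727 = 0.015909, 1/8 · 0.057143 = 0.0071429, 1/4 · 0.059524 = 0.014881, 1/2 · 0.011905 = 0.0059524; these sum to 0.043885.
Dividing through by the total gives posterior P(bag A | data) = 0.36252, P(bag B | data) = 0.16276, P(bag C | data) = 0.33909, P(bag D | data) = 0.13564.
So P(black next | data) = Σ P(black next | H) P(H | data) = (6/7)(0.36252) + (1/4)(0.16276) + (1/3)(0.33909) + (0)(0.13564) = 0.46445.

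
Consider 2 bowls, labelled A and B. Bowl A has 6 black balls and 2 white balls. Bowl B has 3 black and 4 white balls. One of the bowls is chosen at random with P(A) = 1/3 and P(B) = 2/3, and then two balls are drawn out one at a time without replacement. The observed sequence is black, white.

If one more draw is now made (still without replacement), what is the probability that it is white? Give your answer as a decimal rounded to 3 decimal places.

Compute the likelihood of the observed sequence for each case: P(data | bowl A) = (6/8)(2/7) = 3/14; P(data | bowl B) = (3/7)(4/6) = 2/7.
Multiplying each by its prior: 1/3 · 3/14 = 1/14, 2/3 · 2/7 = 4/21; with total 11/42.
Dividing through by the total gives posterior P(bowl A | data) = 3/11, P(bowl B | data) = 8/11.
Averaging over the posterior, P(white next | data) = (1/6)(3/11) + (3/5)(8/11) = 53/110.

0.482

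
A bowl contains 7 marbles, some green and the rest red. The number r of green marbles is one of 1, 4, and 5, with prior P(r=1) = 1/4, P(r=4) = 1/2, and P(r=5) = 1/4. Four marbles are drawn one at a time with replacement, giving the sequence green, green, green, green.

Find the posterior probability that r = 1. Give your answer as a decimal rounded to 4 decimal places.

For each hypothesis, P(data | H) works out to: P(data | r = 1) = (1/7)(1/7)(1/7)(1/7) = 0.00041649; P(data | r = 4) = (4/7)(4/7)(4/7)(4/7) = 0.10662; P(data | r = 5) = (5/7)(5/7)(5/7)(5/7) = 0.26031.
The prior-weighted likelihoods are 1/4 · 0.00041649 = 0.00010412, 1/2 · 0.10662 = 0.053311, 1/4 · 0.26031 = 0.065077; summing to 0.11849.
So P(r = 1 | data) = (0.00010412) / (0.11849) = 0.00087873.

0.0009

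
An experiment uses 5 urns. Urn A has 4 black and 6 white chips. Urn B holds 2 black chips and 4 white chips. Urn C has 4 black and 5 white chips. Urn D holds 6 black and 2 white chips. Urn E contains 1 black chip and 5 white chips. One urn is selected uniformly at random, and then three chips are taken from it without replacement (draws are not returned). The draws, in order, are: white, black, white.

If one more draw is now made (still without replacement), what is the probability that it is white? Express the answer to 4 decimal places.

0.6521

Under each hypothesis, the probability of the observed sequence is: P(data | urn A) = (6/10)(4/9)(5/8) = 1/6; P(data | urn B) = (4/6)(2/5)(3/4) = 1/5; P(data | urn C) = (5/9)(4/8)(4/7) = 10/63; P(data | urn D) = (2/8)(6/7)(1/6) = 1/28; P(data | urn E) = (5/6)(1/5)(4/4) = 1/6.
Multiplying each by its prior: 1/5 · 1/6 = 1/30, 1/5 · 1/5 = 1/25, 1/5 · 10/63 = 2/63, 1/5 · 1/28 = 1/140, 1/5 · 1/6 = 1/30; with total 131/900.
Dividing through by the total gives posterior P(urn A | data) = 30/131, P(urn B | data) = 36/131, P(urn C | data) = 200/917, P(urn D | data) = 45/917, P(urn E | data) = 30/131.
Averaging over the posterior, P(white next | data) = (4/7)(30/131) + (2/3)(36/131) + (1/2)(200/917) + (0)(45/917) + (1)(30/131) = 598/917.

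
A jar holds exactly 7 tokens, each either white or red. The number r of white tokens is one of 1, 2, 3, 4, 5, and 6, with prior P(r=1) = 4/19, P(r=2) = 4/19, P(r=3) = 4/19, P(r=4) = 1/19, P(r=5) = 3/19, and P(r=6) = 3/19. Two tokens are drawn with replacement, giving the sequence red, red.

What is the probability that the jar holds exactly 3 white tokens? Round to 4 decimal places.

0.1928

For each hypothesis, P(data | H) works out to: P(data | r = 1) = (6/7)(6/7) = 36/49; P(data | r = 2) = (5/7)(5/7) = 25/49; P(data | r = 3) = (4/7)(4/7) = 16/49; P(data | r = 4) = (3/7)(3/7) = 9/49; P(data | r = 5) = (2/7)(2/7) = 4/49; P(data | r = 6) = (1/7)(1/7) = 1/49.
Multiplying each by its prior: 4/19 · 36/49 = 144/931, 4/19 · 25/49 = 100/931, 4/19 · 16/49 = 64/931, 1/19 · 9/49 = 9/931, 3/19 · 4/49 = 12/931, 3/19 · 1/49 = 3/931; summing to 332/931.
Therefore the posterior P(r = 3 | data) = (64/931) / (332/931) = 16/83.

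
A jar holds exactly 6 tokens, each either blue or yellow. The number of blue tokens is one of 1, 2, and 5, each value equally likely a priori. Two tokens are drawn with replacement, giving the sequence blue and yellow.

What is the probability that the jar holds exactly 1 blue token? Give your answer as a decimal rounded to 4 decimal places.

0.2778

Compute the likelihood of the observed sequence for each case: P(data | r = 1) = (1/6)(5/6) = 5/36; P(data | r = 2) = (2/6)(4/6) = 2/9; P(data | r = 5) = (5/6)(1/6) = 5/36.
The prior-weighted likelihoods are 1/3 · 5/36 = 5/108, 1/3 · 2/9 = 2/27, 1/3 · 5/36 = 5/108; with total 1/6.
Therefore the posterior P(r = 1 | data) = (5/108) / (1/6) = 5/18.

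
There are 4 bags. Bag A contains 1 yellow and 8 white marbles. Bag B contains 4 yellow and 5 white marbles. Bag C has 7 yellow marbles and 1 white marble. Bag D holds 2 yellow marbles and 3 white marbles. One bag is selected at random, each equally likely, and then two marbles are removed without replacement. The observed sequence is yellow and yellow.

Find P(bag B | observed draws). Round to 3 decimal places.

0.164

Under each hypothesis, the probability of the observed sequence is: P(data | bag A) = (1/9)(0/8) = 0; P(data | bag B) = (4/9)(3/8) = 1/6; P(data | bag C) = (7/8)(6/7) = 3/4; P(data | bag D) = (2/5)(1/4) = 1/10.
Multiplying each by its prior: 1/4 · 0 = 0, 1/4 · 1/6 = 1/24, 1/4 · 3/4 = 3/16, 1/4 · 1/10 = 1/40; summing to 61/240.
Hence P(bag B | data) = (1/24) / (61/240) = 10/61.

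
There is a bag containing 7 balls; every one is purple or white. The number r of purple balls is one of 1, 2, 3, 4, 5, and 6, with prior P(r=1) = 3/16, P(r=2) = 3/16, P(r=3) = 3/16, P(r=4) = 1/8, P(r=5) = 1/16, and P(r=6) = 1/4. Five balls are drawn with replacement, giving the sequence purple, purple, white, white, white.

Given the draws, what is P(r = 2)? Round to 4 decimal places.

0.2950

Under each hypothesis, the probability of the observed sequence is: P(data | r = 1) = (1/7)(1/7)(6/7)(6/7)(6/7) = 0.012852; P(data | r = 2) = (2/7)(2/7)(5/7)(5/7)(5/7) = 0.02975; P(data | r = 3) = (3/7)(3/7)(4/7)(4/7)(4/7) = 0.034271; P(data | r = 4) = (4/7)(4/7)(3/7)(3/7)(3/7) = 0.025704; P(data | r = 5) = (5/7)(5/7)(2/7)(2/7)(2/7) = 0.0119; P(data | r = 6) = (6/7)(6/7)(1/7)(1/7)(1/7) = 0.002142.
Multiplying each by its prior: 3/16 · 0.012852 = 0.0024097, 3/16 · 0.02975 = 0.005578, 3/16 · 0.034271 = 0.0064259, 1/8 · 0.025704 = 0.0032129, 1/16 · 0.0119 = 0.00074374, 1/4 · 0.002142 = 0.00053549; summing to 0.018906.
Hence P(r = 2 | data) = (0.005578) / (0.018906) = 0.29504.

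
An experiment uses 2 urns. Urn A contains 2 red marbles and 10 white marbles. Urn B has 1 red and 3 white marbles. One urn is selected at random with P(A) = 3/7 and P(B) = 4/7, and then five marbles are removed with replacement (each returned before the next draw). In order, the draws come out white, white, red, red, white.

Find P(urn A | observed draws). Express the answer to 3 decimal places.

For each hypothesis, P(data | H) works out to: P(data | urn A) = (10/12)(10/12)(2/12)(2/12)(10/12) = 0.016075; P(data | urn B) = (3/4)(3/4)(1/4)(1/4)(3/4) = 0.026367.
Weighting by the prior gives 3/7 · 0.016075 = 0.0068893, 4/7 · 0.026367 = 0.015067; summing to 0.021956.
Therefore the posterior P(urn A | data) = (0.0068893) / (0.021956) = 0.31377.

0.314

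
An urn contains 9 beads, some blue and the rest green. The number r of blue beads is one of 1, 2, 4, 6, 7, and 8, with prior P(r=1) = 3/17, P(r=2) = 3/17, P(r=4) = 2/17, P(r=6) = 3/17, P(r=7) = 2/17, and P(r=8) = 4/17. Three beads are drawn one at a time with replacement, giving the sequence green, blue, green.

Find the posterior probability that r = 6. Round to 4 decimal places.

0.1731

For each hypothesis, P(data | H) works out to: P(data | r = 1) = (8/9)(1/9)(8/9) = 0.087791; P(data | r = 2) = (7/9)(2/9)(7/9) = 0.13443; P(data | r = 4) = (5/9)(4/9)(5/9) = 0.13717; P(data | r = 6) = (3/9)(6/9)(3/9) = 0.074074; P(data | r = 7) = (2/9)(7/9)(2/9) = 0.038409; P(data | r = 8) = (1/9)(8/9)(1/9) = 0.010974.
The prior-weighted likelihoods are 3/17 · 0.087791 = 0.015493, 3/17 · 0.13443 = 0.023723, 2/17 · 0.13717 = 0.016138, 3/17 · 0.074074 = 0.013072, 2/17 · 0.038409 = 0.0045187, 4/17 · 0.010974 = 0.0025821; these sum to 0.075527.
Hence P(r = 6 | data) = (0.013072) / (0.075527) = 0.17308.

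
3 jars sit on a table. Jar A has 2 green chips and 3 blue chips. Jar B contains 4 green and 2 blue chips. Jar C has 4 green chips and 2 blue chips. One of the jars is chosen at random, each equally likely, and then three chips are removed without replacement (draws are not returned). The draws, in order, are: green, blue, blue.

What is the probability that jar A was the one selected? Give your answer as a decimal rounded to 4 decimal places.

0.6000

Under each hypothesis, the probability of the observed sequence is: P(data | jar A) = (2/5)(3/4)(2/3) = 1/5; P(data | jar B) = (4/6)(2/5)(1/4) = 1/15; P(data | jar C) = (4/6)(2/5)(1/4) = 1/15.
Weighting by the prior gives 1/3 · 1/5 = 1/15, 1/3 · 1/15 = 1/45, 1/3 · 1/15 = 1/45; summing to 1/9.
Hence P(jar A | data) = (1/15) / (1/9) = 3/5.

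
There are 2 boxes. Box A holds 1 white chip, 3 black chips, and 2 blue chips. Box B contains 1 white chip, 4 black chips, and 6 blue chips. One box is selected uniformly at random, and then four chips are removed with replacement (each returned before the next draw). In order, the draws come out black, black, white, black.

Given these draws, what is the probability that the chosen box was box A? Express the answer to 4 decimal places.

For each hypothesis, P(data | H) works out to: P(data | box A) = (3/6)(3/6)(1/6)(3/6) = 0.020833; P(data | box B) = (4/11)(4/11)(1/11)(4/11) = 0.0043713.
Weighting by the prior gives 1/2 · 0.020833 = 0.010417, 1/2 · 0.0043713 = 0.0021856; summing to 0.012602.
Hence P(box A | data) = (0.010417) / (0.012602) = 0.82657.

0.8266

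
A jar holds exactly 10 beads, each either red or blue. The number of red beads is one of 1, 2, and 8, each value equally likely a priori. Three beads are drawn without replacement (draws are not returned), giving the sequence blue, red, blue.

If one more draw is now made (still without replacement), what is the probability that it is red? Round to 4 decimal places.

The likelihood of the observed sequence under each hypothesis: P(data | r = 1) = (9/10)(1/9)(8/8) = 1/10; P(data | r = 2) = (8/10)(2/9)(7/8) = 7/45; P(data | r = 8) = (2/10)(8/9)(1/8) = 1/45.
The prior-weighted likelihoods are 1/3 · 1/10 = 1/30, 1/3 · 7/45 = 7/135, 1/3 · 1/45 = 1/135; these sum to 5/54.
Dividing through by the total gives posterior P(r = 1 | data) = 9/25, P(r = 2 | data) = 14/25, P(r = 8 | data) = 2/25.
Averaging over the posterior, P(red next | data) = (0)(9/25) + (1/7)(14/25) + (1)(2/25) = 4/25.

0.1600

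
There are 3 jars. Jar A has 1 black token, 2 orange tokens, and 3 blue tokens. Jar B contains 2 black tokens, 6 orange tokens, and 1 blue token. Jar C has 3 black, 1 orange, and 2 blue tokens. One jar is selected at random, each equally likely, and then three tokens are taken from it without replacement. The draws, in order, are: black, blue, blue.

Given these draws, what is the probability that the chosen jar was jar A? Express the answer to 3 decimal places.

0.500

Under each hypothesis, the probability of the observed sequence is: P(data | jar A) = (1/6)(3/5)(2/4) = 1/20; P(data | jar B) = (2/9)(1/8)(0/7) = 0; P(data | jar C) = (3/6)(2/5)(1/4) = 1/20.
Multiplying each by its prior: 1/3 · 1/20 = 1/60, 1/3 · 0 = 0, 1/3 · 1/20 = 1/60; with total 1/30.
So P(jar A | data) = (1/60) / (1/30) = 1/2.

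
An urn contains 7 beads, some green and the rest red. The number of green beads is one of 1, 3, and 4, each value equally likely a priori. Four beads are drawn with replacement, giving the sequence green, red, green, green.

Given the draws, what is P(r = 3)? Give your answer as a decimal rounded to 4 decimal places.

For each hypothesis, P(data | H) works out to: P(data | r = 1) = (1/7)(6/7)(1/7)(1/7) = 0.002499; P(data | r = 3) = (3/7)(4/7)(3/7)(3/7) = 0.044981; P(data | r = 4) = (4/7)(3/7)(4/7)(4/7) = 0.079967.
The prior-weighted likelihoods are 1/3 · 0.002499 = 0.00083299, 1/3 · 0.044981 = 0.014994, 1/3 · 0.079967 = 0.026656; these sum to 0.042482.
Therefore the posterior P(r = 3 | data) = (0.014994) / (0.042482) = 0.35294.

0.3529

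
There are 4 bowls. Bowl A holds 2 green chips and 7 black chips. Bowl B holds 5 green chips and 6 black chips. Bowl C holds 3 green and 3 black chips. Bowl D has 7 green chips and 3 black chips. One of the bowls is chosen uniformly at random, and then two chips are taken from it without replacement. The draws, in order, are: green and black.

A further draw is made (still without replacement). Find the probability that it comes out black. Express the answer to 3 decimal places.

The likelihood of the observed sequence under each hypothesis: P(data | bowl A) = (2/9)(7/8) = 0.19444; P(data | bowl B) = (5/11)(6/10) = 0.27273; P(data | bowl C) = (3/6)(3/5) = 0.3; P(data | bowl D) = (7/10)(3/9) = 0.23333.
Multiplying each by its prior: 1/4 · 0.19444 = 0.048611, 1/4 · 0.27273 = 0.068182, 1/4 · 0.3 = 0.075, 1/4 · 0.23333 = 0.058333; summing to 0.25013.
Normalising, the posterior is P(bowl A | data) = 0.19435, P(bowl B | data) = 0.27259, P(bowl C | data) = 0.29985, P(bowl D | data) = 0.23322.
Averaging over the posterior, P(black next | data) = (6/7)(0.19435) + (5/9)(0.27259) + (1/2)(0.29985) + (1/4)(0.23322) = 0.52625.

0.526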